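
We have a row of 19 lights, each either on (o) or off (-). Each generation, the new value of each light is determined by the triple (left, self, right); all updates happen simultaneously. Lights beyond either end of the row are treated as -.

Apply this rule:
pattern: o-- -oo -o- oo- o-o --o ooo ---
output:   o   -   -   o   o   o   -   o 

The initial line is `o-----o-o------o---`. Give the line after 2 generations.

-ooooo-o-oooooo-ooo
o----oo-o-----oo--o

o----oo-o-----oo--o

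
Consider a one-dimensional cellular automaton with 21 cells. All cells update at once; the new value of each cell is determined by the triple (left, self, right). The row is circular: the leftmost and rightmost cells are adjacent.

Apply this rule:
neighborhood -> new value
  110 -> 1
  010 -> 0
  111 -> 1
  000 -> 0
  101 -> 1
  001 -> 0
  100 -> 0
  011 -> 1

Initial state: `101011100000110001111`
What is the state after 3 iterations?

111111100000110001111

110111100000110001111
111111100000110001111
111111100000110001111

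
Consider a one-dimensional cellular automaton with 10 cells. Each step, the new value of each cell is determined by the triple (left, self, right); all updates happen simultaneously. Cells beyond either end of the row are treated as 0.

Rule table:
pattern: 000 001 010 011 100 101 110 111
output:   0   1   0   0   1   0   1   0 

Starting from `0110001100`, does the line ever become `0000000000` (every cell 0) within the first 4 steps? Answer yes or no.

no

1011010110
0001000011
0010100101
0100011000
step 4 is 0100011000, still not uniform 0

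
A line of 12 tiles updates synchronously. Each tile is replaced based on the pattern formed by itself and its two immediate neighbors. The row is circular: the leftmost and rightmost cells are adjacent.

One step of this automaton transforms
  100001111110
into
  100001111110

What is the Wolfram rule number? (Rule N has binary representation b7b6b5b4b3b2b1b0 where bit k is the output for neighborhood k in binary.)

position 6: 111 → 1  (bit 7 = 1)
position 10: 110 → 1  (bit 6 = 1)
position 11: 101 → 0  (bit 5 = 0)
position 1: 100 → 0  (bit 4 = 0)
position 5: 011 → 1  (bit 3 = 1)
position 0: 010 → 1  (bit 2 = 1)
position 4: 001 → 0  (bit 1 = 0)
position 2: 000 → 0  (bit 0 = 0)
bits b7..b0 = 11001100 = 204

204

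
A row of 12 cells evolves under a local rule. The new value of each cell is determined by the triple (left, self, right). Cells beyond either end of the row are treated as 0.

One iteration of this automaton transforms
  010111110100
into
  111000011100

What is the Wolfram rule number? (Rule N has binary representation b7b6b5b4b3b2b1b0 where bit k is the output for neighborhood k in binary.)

102

position 4: 111 → 0  (bit 7 = 0)
position 7: 110 → 1  (bit 6 = 1)
position 2: 101 → 1  (bit 5 = 1)
position 10: 100 → 0  (bit 4 = 0)
position 3: 011 → 0  (bit 3 = 0)
position 1: 010 → 1  (bit 2 = 1)
position 0: 001 → 1  (bit 1 = 1)
position 11: 000 → 0  (bit 0 = 0)
bits b7..b0 = 01100110 = 102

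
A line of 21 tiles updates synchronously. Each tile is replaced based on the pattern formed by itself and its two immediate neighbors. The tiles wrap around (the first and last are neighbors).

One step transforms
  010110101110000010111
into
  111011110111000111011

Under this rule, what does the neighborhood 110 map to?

At position 4 the neighborhood is 110; the next row has 1 there.

1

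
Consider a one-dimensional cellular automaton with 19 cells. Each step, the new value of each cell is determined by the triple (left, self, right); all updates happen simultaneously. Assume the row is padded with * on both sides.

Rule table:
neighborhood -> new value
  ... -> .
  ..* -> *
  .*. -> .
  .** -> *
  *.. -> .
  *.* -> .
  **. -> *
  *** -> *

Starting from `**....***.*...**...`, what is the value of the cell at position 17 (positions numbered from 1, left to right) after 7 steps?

.

**...****....***..*
**..*****...****.**
**.******..*****.**
**.******.******.**
**.******.******.**  (fixed point — unchanged through step 7)
position 17 holds .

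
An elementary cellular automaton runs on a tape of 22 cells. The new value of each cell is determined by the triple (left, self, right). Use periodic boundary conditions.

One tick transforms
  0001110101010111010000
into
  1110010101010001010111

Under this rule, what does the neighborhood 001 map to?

At position 2 the neighborhood is 001; the next row has 1 there.

1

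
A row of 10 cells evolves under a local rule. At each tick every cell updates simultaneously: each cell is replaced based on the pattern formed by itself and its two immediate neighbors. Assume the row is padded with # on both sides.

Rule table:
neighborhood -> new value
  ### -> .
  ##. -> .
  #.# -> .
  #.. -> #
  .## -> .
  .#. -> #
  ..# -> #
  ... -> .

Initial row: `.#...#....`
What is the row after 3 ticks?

tick 1: .##.###..#
tick 2: .......##.
tick 3: #.....#...

#.....#...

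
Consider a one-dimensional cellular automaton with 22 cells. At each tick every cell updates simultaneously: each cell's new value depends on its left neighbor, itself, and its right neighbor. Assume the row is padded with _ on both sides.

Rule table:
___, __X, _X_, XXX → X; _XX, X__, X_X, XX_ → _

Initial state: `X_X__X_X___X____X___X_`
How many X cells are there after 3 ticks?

14

X_X_XX_X_XXX_XXXX_XXX_
X_X____X__X___XX___X__
X_X_XXXX_XX_XX___XXX_X
count of X: 14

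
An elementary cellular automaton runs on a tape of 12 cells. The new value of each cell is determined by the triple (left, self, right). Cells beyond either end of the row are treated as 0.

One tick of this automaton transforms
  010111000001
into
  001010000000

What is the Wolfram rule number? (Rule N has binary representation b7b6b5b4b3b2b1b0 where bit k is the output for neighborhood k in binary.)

position 4: 111 → 1  (bit 7 = 1)
position 5: 110 → 0  (bit 6 = 0)
position 2: 101 → 1  (bit 5 = 1)
position 6: 100 → 0  (bit 4 = 0)
position 3: 011 → 0  (bit 3 = 0)
position 1: 010 → 0  (bit 2 = 0)
position 0: 001 → 0  (bit 1 = 0)
position 7: 000 → 0  (bit 0 = 0)
bits b7..b0 = 10100000 = 160

160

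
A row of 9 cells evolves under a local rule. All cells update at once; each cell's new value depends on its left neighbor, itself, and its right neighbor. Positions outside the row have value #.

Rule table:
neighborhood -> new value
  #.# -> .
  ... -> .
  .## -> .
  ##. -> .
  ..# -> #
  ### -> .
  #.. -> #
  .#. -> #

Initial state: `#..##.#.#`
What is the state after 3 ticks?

.##...#..
...#.####
#.##.....

#.##.....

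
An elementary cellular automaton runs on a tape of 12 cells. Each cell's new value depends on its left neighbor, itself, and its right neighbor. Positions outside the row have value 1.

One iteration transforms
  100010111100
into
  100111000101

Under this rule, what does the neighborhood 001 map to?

1

At position 3 the neighborhood is 001; the next row has 1 there.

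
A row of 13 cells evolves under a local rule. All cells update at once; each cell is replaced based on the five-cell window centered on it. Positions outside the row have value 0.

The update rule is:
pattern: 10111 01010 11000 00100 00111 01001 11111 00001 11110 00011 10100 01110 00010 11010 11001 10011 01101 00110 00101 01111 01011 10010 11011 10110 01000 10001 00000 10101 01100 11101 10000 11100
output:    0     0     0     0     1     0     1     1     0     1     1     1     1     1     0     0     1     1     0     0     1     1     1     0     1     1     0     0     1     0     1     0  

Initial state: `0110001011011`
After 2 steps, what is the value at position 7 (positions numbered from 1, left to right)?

1

step 1: 1110110101101
step 2: 1101011010111
position 7 holds 1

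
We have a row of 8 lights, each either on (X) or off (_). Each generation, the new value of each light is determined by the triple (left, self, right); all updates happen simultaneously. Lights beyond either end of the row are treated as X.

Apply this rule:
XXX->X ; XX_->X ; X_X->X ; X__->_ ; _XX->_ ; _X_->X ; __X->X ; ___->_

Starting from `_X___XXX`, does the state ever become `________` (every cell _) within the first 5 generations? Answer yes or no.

generation 1: XX__X_XX
generation 2: XX_XXX_X
generation 3: XXX_XXX_
generation 4: XXXX_XXX
generation 5: XXXXX_XX
generation 5 is XXXXX_XX, still not uniform _

no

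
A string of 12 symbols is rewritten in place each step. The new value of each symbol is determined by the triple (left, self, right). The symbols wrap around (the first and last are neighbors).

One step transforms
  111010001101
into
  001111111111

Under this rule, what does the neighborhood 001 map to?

At position 7 the neighborhood is 001; the next row has 1 there.

1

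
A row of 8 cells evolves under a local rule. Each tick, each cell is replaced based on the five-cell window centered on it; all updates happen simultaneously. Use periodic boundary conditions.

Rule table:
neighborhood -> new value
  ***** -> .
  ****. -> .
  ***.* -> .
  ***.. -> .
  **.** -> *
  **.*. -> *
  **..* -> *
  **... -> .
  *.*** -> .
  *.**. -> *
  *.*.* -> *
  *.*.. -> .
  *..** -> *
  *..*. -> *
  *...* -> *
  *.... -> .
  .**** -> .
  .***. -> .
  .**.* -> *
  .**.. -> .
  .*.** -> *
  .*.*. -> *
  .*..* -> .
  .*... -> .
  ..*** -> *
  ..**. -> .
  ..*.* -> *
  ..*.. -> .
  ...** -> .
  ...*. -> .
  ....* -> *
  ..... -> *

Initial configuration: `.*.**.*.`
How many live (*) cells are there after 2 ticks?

******..
*.....**
count of *: 3

3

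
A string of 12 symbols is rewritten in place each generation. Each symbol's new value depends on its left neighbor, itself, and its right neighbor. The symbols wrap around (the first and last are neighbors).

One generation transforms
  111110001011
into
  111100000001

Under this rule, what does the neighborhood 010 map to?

At position 8 the neighborhood is 010; the next row has 0 there.

0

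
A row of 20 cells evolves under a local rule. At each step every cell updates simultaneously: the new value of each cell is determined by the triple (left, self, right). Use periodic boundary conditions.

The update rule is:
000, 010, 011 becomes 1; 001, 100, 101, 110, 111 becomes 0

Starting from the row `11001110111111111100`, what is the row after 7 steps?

10001000100000000000
10101010101111111110
10101010101000000000
10101010101011111110
10101010101010000000
10101010101010111110
10101010101010100000

10101010101010100000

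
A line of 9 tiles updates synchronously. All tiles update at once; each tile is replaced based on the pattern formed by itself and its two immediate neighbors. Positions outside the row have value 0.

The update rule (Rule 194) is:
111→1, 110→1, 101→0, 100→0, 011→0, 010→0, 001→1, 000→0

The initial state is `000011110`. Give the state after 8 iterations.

000101110
001000110
010001010
100010000
000100000
001000000
010000000
100000000

100000000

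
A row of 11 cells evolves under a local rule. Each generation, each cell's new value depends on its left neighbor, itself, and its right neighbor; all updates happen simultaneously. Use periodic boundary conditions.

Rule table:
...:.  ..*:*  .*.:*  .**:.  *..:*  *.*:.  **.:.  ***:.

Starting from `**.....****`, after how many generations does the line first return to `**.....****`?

4

..*...*....
.***.***...
*.......*..
**.....****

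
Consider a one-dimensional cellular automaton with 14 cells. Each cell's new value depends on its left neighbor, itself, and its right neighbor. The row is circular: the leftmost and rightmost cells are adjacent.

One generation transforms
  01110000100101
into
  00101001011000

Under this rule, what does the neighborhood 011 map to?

0

At position 1 the neighborhood is 011; the next row has 0 there.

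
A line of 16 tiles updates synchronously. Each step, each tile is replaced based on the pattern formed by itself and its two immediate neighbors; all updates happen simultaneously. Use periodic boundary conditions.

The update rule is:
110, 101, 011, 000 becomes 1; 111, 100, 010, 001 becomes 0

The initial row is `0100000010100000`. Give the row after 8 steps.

0001111001001111
0101001000001001
1010000011100000
0100111010101110
0000101101011010
1110011110111100
1010010011100100
0100000010100000

0100000010100000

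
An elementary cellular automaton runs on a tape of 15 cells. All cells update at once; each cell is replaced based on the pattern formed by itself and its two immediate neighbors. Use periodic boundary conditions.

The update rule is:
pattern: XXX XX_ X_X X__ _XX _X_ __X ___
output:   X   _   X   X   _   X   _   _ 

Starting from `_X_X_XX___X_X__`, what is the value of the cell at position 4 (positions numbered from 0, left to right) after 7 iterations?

X

_XXXX__X__XXXX_
__XX_X_XX__XX_X
X___XXX__X___XX
_X___X_X_XX___X
XXX__XXXX__X__X
XX_X__XX_X_XX__
__XXX___XXX__X_
position 4 holds X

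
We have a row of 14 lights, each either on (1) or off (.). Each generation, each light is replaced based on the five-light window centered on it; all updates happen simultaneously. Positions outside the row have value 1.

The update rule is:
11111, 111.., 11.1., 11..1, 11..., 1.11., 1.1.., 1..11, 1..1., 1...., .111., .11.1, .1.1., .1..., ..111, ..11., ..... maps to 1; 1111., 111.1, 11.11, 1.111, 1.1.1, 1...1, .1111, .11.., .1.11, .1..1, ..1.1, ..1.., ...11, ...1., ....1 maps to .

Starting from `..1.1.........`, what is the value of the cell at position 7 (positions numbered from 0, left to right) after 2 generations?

1

11.111111111..
.....11111.111
position 7 holds 1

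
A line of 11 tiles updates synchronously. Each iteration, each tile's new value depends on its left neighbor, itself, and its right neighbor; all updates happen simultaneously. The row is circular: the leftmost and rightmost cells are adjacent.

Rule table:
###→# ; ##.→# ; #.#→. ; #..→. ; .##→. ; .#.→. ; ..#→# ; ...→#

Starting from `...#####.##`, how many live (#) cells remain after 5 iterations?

3

.##.####..#
..#..###.#.
##..#.##...
.#.#...#.##
.....##...#
count of #: 3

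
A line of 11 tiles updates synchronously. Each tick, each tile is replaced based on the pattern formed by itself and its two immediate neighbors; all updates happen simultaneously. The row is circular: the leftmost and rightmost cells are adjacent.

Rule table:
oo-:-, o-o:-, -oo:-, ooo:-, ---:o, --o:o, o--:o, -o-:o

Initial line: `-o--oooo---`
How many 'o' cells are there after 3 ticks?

oooo----ooo
----oooo---
oooo----ooo
count of o: 7

7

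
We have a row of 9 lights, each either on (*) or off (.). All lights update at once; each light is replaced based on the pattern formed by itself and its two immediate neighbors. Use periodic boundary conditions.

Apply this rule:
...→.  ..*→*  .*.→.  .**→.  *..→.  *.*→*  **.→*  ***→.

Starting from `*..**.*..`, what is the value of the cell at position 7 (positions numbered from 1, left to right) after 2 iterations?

iteration 1: ..*.**..*
iteration 2: .*.*.*.*.
position 7 holds .

.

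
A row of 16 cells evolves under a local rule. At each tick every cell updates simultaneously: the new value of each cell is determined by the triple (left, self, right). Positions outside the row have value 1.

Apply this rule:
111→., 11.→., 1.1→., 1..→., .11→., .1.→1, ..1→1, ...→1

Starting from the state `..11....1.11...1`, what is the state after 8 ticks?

.1...1111....11.
.1.11.....111...
.1....1111....11
.1.111.....111..
.1.....1111....1
.1.1111.....111.
.1......1111....
.1.11111.....111

.1.11111.....111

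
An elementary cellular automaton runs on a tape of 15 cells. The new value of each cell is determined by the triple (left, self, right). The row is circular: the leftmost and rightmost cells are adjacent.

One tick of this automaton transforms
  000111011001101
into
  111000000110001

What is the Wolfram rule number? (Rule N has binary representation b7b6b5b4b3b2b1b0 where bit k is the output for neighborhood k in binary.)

23

position 4: 111 → 0  (bit 7 = 0)
position 5: 110 → 0  (bit 6 = 0)
position 6: 101 → 0  (bit 5 = 0)
position 0: 100 → 1  (bit 4 = 1)
position 3: 011 → 0  (bit 3 = 0)
position 14: 010 → 1  (bit 2 = 1)
position 2: 001 → 1  (bit 1 = 1)
position 1: 000 → 1  (bit 0 = 1)
bits b7..b0 = 00010111 = 23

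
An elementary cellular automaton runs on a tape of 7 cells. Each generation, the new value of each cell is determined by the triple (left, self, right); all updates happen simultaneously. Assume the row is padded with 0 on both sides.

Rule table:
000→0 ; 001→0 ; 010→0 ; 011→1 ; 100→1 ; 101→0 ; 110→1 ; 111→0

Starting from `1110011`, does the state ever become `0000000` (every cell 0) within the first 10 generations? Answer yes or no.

1011011
0011011
0011011  (fixed point — unchanged through generation 10)
generation 10 is 0011011, still not uniform 0

no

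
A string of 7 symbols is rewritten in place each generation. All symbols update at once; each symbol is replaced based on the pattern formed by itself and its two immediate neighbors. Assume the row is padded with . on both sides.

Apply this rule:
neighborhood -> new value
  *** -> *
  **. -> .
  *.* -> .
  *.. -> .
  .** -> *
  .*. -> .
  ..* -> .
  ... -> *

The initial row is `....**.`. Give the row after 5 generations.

**.....

***.*..
**....*
*..**..
...*..*
**.....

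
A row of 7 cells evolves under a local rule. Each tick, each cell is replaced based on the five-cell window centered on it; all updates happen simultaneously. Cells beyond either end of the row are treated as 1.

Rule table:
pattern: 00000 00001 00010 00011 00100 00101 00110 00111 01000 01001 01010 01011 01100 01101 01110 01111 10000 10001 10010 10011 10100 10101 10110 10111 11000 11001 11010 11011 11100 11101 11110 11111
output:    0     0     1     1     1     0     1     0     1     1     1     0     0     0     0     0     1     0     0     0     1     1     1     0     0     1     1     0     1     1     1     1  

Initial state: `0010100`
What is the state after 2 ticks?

1100010

1001110
1100010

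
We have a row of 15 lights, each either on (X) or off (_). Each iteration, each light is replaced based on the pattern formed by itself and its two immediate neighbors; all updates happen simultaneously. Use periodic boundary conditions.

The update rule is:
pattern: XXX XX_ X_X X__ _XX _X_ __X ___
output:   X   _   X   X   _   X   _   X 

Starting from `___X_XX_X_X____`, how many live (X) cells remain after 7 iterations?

XX_XX__XXXXXXXX
X_X__X__XXXXXXX
_XXX_XX__XXXXXX
X_X_X__X__XXXX_
XXXXXX_XX__XX_X
XXXXX_X__X___X_
_XXX_XXX_XXX_XX
count of X: 11

11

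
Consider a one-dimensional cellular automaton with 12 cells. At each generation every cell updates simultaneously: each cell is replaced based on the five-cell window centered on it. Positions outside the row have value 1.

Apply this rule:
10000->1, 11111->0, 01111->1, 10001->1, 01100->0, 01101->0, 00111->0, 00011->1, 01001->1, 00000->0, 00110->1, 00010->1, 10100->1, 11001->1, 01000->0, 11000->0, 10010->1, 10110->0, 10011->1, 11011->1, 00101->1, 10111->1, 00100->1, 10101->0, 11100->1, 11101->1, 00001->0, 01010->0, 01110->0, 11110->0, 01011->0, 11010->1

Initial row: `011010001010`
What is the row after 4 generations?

011101111101

100110111000
111101101011
000110010011
011101111101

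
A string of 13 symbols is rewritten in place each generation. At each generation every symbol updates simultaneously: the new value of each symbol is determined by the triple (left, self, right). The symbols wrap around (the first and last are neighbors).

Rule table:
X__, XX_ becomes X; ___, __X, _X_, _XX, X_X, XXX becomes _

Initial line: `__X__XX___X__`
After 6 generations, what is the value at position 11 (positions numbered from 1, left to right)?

generation 1: ___X__XX___X_
generation 2: ____X__XX___X
generation 3: X____X__XX___
generation 4: _X____X__XX__
generation 5: __X____X__XX_
generation 6: ___X____X__XX
position 11 holds _

_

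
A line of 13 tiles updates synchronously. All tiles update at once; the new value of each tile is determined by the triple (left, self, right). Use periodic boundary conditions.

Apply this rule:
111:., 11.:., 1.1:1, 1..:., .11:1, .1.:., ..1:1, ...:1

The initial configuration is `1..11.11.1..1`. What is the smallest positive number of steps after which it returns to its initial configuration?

..11.11.1..11
.11.11.1..11.
11.11.1..11..
1.11.1..11..1
.11.1..11..11
11.1..11..11.
1.1..11..11.1
.1..11..11.11
1..11..11.11.
..11..11.11.1
.11..11.11.1.
11..11.11.1..
1..11.11.1..1

13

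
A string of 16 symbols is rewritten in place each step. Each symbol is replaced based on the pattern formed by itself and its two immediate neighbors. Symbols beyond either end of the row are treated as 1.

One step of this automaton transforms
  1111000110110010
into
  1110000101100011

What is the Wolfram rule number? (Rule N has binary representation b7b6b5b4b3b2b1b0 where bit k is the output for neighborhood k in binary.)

172

position 0: 111 → 1  (bit 7 = 1)
position 3: 110 → 0  (bit 6 = 0)
position 9: 101 → 1  (bit 5 = 1)
position 4: 100 → 0  (bit 4 = 0)
position 7: 011 → 1  (bit 3 = 1)
position 14: 010 → 1  (bit 2 = 1)
position 6: 001 → 0  (bit 1 = 0)
position 5: 000 → 0  (bit 0 = 0)
bits b7..b0 = 10101100 = 172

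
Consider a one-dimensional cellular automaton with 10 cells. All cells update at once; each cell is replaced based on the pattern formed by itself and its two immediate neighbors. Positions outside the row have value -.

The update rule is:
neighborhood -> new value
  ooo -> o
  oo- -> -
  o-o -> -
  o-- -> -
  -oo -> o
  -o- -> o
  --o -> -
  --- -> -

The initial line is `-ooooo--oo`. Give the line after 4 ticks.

-o------o-

-oooo---o-
-ooo----o-
-oo-----o-
-o------o-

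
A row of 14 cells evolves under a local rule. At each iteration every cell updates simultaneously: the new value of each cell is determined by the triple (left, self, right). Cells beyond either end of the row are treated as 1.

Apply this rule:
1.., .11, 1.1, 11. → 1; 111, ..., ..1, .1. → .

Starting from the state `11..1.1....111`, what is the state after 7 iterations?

iteration 1: .11..1.1...1..
iteration 2: 1111..1.1...1.
iteration 3: ...11..1.1...1
iteration 4: 1..111..1.1..1
iteration 5: 11.1.11..1.1.1
iteration 6: .11.1111..1.11
iteration 7: 11111..11..11.

11111..11..11.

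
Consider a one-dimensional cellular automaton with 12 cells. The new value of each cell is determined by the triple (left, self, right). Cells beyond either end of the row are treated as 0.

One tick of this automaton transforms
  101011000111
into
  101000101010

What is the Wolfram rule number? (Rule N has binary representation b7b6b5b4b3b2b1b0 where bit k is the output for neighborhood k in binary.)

150

position 10: 111 → 1  (bit 7 = 1)
position 5: 110 → 0  (bit 6 = 0)
position 1: 101 → 0  (bit 5 = 0)
position 6: 100 → 1  (bit 4 = 1)
position 4: 011 → 0  (bit 3 = 0)
position 0: 010 → 1  (bit 2 = 1)
position 8: 001 → 1  (bit 1 = 1)
position 7: 000 → 0  (bit 0 = 0)
bits b7..b0 = 10010110 = 150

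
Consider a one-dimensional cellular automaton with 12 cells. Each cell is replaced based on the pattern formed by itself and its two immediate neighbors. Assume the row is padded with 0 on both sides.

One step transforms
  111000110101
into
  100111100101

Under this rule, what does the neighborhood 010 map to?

1

At position 9 the neighborhood is 010; the next row has 1 there.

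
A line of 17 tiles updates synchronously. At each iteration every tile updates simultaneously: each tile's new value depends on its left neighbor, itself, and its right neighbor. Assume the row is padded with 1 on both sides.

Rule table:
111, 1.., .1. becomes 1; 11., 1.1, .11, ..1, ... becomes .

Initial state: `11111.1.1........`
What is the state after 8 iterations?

1111..1.11.......
111.1.1...1......
11..1.11..11.....
1.1.1...1...1....
..1.11..11..11...
1.1...1...1...1..
..11..11..11..11.
1...1...1...1....

1...1...1...1....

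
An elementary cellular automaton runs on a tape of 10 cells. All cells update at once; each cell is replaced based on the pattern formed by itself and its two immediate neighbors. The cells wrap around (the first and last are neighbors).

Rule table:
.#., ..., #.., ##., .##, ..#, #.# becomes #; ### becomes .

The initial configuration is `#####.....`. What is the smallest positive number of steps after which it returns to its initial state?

2

#...######
#####.....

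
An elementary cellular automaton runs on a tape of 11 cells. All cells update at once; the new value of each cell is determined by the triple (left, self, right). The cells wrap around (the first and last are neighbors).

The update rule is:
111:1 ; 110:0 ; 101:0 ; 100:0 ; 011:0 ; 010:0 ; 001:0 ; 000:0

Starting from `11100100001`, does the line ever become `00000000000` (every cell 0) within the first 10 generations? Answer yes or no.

11000000000
00000000000
all cells are 0 at generation 2

yes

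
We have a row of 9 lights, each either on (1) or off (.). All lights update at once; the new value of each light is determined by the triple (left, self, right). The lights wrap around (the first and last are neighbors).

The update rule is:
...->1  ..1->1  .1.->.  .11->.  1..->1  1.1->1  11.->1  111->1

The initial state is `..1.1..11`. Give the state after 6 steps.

step 1: 11.1.11.1
step 2: 111.1.11.
step 3: .111.1.11
step 4: 1.111.1.1
step 5: 11.111.1.
step 6: .11.111.1

.11.111.1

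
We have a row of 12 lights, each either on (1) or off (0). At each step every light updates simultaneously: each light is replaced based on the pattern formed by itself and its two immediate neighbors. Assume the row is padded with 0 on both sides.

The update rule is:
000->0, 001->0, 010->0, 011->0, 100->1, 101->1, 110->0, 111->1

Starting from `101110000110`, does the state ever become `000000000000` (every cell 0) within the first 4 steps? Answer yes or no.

no

010101000001
001010100000
000101010000
000010101000
step 4 is 000010101000, still not uniform 0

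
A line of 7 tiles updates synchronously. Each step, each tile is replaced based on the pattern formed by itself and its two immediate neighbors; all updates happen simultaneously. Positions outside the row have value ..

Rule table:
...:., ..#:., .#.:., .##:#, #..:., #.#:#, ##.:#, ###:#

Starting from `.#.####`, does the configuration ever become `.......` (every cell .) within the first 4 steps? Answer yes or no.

..#####
..#####  (fixed point — unchanged through step 4)
step 4 is ..#####, still not uniform .

no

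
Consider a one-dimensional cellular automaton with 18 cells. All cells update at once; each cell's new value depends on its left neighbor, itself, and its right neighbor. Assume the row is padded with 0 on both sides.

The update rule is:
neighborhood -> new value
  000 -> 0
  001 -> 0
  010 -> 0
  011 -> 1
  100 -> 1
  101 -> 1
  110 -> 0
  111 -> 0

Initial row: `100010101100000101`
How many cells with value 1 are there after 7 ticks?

010001011010000010
001000110101000001
000100101010100000
000010010101010000
000001001010101000
000000100101010100
000000010010101010
count of 1: 5

5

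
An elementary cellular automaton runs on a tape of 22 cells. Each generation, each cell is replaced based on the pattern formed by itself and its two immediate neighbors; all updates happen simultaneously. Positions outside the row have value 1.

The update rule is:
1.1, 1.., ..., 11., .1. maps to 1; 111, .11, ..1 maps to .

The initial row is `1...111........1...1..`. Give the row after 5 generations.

111...11111111.111.11.
..111........11..11.11
1...11111111..11..11..
111........11..11..11.
..11111111..11..11..11

..11111111..11..11..11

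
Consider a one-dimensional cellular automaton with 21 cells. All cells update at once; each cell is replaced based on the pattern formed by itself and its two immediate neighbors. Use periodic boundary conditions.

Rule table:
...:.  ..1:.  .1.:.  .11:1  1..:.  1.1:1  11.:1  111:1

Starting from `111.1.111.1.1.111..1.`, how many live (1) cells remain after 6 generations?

1111.11111.1.1111...1
11111111111.11111...1
11111111111111111...1
11111111111111111...1  (fixed point — unchanged through generation 6)
count of 1: 18

18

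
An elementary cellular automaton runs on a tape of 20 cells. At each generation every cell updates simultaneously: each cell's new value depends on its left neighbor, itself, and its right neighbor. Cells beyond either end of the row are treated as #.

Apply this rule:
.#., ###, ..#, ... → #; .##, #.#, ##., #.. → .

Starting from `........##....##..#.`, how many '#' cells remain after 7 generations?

.#######...###...##.
..#####..##.#..##...
.#.###..#...#.#...##
.#..#..##.###.#.##.#
.#.##.#....#..#.....
.#....#.####.##.####
.#.####..##......###
count of #: 10

10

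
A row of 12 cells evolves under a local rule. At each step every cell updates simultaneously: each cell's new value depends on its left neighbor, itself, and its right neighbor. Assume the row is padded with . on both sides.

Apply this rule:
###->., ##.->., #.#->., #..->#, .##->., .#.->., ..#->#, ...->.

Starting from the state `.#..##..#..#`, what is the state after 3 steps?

...#..#...#.

#.##..##.##.
....##.....#
...#..#...#.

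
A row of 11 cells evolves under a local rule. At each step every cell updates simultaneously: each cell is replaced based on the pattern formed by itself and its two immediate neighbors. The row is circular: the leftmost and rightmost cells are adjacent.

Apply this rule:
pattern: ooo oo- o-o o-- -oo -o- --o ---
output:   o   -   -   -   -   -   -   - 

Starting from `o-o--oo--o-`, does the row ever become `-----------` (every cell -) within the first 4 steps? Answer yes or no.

-----------
all cells are - at step 1

yes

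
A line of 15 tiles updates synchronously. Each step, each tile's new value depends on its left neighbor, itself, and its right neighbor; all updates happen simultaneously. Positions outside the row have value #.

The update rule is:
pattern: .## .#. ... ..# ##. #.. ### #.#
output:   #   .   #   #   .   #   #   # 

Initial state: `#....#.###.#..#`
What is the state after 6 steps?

step 1: .####.###.#.###
step 2: ####.###.#.####
step 3: ###.###.#.#####
step 4: ##.###.#.######
step 5: #.###.#.#######
step 6: .###.#.########

.###.#.########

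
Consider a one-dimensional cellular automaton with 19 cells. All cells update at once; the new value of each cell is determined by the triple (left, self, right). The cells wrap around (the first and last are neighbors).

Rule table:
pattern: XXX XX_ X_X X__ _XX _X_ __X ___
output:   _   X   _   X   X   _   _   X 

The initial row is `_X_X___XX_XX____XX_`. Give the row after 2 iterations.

XXX_XX_XX_X___X_X_X

iteration 1: ____XX_XX_XXXXX_XXX
iteration 2: XXX_XX_XX_X___X_X_X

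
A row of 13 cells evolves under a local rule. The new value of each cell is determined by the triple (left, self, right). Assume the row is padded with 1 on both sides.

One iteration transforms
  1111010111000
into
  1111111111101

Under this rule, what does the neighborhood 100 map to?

1

At position 10 the neighborhood is 100; the next row has 1 there.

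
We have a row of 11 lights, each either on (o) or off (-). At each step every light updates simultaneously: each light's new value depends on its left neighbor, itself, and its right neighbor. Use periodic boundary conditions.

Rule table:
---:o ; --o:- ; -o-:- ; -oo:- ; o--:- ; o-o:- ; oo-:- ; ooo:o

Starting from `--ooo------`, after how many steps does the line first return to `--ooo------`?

step 1: o--o--ooooo
step 2: -------oooo
step 3: -ooooo--oo-
step 4: --ooo------

4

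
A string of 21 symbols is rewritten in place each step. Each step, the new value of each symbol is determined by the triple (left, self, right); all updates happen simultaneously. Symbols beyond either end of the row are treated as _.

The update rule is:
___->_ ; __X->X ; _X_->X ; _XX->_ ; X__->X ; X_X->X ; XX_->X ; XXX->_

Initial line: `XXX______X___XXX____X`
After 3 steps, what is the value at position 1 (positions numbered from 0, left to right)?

__XX____XXX_X__XX__XX
_X_XX__X__XXXXX_XXX_X
XXX_XXXXXX____XX__XXX
position 1 holds X

X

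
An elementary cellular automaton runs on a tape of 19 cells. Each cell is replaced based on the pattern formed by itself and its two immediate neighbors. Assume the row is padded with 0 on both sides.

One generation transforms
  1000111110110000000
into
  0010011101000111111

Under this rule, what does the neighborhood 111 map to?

1

At position 5 the neighborhood is 111; the next row has 1 there.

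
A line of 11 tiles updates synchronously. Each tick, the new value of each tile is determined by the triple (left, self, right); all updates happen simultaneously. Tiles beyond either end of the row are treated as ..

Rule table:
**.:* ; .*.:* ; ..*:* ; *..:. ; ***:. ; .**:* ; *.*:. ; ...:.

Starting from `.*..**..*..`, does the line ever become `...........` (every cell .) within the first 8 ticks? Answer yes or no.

**.***.**..
**.*.*.**..
**.*.*.**..  (fixed point — unchanged through tick 8)
tick 8 is **.*.*.**.., still not uniform .

no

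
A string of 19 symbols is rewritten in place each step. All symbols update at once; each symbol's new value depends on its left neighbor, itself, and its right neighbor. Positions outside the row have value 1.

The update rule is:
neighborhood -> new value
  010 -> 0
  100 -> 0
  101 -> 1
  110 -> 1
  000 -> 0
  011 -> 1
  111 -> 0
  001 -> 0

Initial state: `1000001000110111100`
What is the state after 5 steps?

1000000000000000000

step 1: 1000000000111100100
step 2: 1000000000100100000
step 3: 1000000000000000000
step 4: 1000000000000000000  (fixed point — unchanged through step 5)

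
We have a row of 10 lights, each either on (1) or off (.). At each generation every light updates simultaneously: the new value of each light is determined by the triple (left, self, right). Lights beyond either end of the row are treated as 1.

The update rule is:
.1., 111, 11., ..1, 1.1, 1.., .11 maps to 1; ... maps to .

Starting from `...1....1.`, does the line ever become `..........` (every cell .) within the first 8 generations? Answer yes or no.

no

1.111..111
1111111111
1111111111  (fixed point — unchanged through generation 8)
generation 8 is 1111111111, still not uniform .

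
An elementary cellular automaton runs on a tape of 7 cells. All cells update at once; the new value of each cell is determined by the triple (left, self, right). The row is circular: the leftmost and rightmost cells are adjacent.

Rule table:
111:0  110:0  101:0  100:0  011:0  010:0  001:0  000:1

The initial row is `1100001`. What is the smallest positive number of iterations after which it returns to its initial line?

iteration 1: 0001100
iteration 2: 1100001

2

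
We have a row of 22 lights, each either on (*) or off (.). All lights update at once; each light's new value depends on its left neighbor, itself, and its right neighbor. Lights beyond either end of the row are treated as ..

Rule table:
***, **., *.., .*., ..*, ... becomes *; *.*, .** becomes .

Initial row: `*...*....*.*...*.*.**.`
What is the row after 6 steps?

.**..*********..**.*.*

step 1: **********.*****.*..**
step 2: .*********..****.***.*
step 3: *.**********.***..**.*
step 4: *..*********..****.*.*
step 5: ***.**********.***.*.*
step 6: .**..*********..**.*.*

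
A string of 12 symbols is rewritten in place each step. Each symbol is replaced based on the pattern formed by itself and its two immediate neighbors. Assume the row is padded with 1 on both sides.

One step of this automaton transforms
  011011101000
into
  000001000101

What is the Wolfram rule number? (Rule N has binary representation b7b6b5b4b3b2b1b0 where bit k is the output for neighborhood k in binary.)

position 5: 111 → 1  (bit 7 = 1)
position 2: 110 → 0  (bit 6 = 0)
position 0: 101 → 0  (bit 5 = 0)
position 9: 100 → 1  (bit 4 = 1)
position 1: 011 → 0  (bit 3 = 0)
position 8: 010 → 0  (bit 2 = 0)
position 11: 001 → 1  (bit 1 = 1)
position 10: 000 → 0  (bit 0 = 0)
bits b7..b0 = 10010010 = 146

146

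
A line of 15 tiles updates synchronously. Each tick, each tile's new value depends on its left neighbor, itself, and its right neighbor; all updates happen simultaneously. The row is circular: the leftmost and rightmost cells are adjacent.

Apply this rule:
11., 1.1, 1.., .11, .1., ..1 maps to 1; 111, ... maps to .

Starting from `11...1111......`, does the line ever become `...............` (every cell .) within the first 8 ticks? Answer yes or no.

yes

111.11..11....1
..111111111..11
111.......11111
..11.....11....
.1111...1111...
11..11.11..11..
111111111111111
...............
all cells are . at tick 8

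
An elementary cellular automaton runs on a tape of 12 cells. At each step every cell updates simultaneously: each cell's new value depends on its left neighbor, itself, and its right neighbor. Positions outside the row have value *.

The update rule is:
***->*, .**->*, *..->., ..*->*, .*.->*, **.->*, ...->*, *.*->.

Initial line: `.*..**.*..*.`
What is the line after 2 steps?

.*.***.*.**.
.*.***.*.**.

.*.***.*.**.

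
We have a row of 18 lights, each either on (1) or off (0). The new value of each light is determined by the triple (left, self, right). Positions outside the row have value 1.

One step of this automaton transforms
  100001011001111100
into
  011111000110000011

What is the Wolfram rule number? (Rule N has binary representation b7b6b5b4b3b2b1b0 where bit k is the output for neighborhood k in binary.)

position 12: 111 → 0  (bit 7 = 0)
position 0: 110 → 0  (bit 6 = 0)
position 6: 101 → 0  (bit 5 = 0)
position 1: 100 → 1  (bit 4 = 1)
position 7: 011 → 0  (bit 3 = 0)
position 5: 010 → 1  (bit 2 = 1)
position 4: 001 → 1  (bit 1 = 1)
position 2: 000 → 1  (bit 0 = 1)
bits b7..b0 = 00010111 = 23

23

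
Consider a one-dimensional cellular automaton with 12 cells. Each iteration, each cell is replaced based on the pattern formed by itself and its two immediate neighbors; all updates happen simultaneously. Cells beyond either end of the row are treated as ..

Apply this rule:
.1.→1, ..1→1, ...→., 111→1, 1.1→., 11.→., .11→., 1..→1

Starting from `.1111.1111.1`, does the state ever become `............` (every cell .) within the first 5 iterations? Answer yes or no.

no

1.11...11..1
1...1.1..111
11.11.111.1.
.......1..11
......1111..
iteration 5 is ......1111.., still not uniform .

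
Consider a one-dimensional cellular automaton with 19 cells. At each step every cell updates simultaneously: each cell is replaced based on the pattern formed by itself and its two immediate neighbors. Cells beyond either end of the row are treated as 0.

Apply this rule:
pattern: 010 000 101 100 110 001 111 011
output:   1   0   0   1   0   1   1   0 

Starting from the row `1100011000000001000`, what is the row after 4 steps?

0010100100000011100
0110111110000101010
1000011101001101011
1100101001110001000

1100101001110001000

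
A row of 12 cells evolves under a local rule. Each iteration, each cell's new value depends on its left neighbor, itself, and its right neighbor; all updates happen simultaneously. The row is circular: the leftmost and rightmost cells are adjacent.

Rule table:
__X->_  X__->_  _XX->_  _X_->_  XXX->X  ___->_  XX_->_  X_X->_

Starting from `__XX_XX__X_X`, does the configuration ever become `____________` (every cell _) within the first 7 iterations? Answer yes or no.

____________
all cells are _ at iteration 1

yes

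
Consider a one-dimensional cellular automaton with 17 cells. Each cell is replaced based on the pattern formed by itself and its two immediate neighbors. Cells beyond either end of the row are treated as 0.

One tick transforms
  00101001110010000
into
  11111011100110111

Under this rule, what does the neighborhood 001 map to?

1

At position 1 the neighborhood is 001; the next row has 1 there.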